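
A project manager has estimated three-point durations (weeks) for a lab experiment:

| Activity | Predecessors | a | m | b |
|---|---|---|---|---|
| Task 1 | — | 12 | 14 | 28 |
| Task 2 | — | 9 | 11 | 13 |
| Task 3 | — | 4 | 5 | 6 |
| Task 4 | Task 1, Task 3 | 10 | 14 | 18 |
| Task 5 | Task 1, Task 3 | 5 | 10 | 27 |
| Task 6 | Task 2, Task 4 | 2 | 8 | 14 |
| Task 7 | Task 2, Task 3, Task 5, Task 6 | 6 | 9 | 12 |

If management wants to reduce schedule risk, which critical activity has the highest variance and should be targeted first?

Task 1

te_Task 1 = (12 + 4·14 + 28)/6 = 96/6 = 16; σ²_Task 1 = ((28−12)/6)² = 7.111
te_Task 2 = (9 + 4·11 + 13)/6 = 66/6 = 11; σ²_Task 2 = ((13−9)/6)² = 0.444
te_Task 3 = (4 + 4·5 + 6)/6 = 30/6 = 5; σ²_Task 3 = ((6−4)/6)² = 0.111
te_Task 4 = (10 + 4·14 + 18)/6 = 84/6 = 14; σ²_Task 4 = ((18−10)/6)² = 1.778
te_Task 5 = (5 + 4·10 + 27)/6 = 72/6 = 12; σ²_Task 5 = ((27−5)/6)² = 13.444
te_Task 6 = (2 + 4·8 + 14)/6 = 48/6 = 8; σ²_Task 6 = ((14−2)/6)² = 4.000
te_Task 7 = (6 + 4·9 + 12)/6 = 54/6 = 9; σ²_Task 7 = ((12−6)/6)² = 1.000

Forward pass:
ES_Task 1 = 0; EF_Task 1 = 16
ES_Task 2 = 0; EF_Task 2 = 11
ES_Task 3 = 0; EF_Task 3 = 5
ES_Task 4 = max(EF_Task 1=16, EF_Task 3=5) = 16; EF_Task 4 = 16+14 = 30
ES_Task 5 = max(EF_Task 1=16, EF_Task 3=5) = 16; EF_Task 5 = 16+12 = 28
ES_Task 6 = max(EF_Task 2=11, EF_Task 4=30) = 30; EF_Task 6 = 30+8 = 38
ES_Task 7 = max(EF_Task 2=11, EF_Task 3=5, EF_Task 5=28, EF_Task 6=38) = 38; EF_Task 7 = 38+9 = 47
Expected project duration μ = 47 weeks. Critical path: Task 1 → Task 4 → Task 6 → Task 7.

Variances on critical path: σ²_Task 1=7.111, σ²_Task 4=1.778, σ²_Task 6=4.000, σ²_Task 7=1.000.
Largest is σ²_Task 1 = 7.111.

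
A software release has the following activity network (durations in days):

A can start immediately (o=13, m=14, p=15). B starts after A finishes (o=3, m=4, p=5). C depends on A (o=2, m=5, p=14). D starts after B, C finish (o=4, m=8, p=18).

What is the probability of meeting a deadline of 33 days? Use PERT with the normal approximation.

te_A = (13 + 4·14 + 15)/6 = 84/6 = 14; σ²_A = ((15−13)/6)² = 0.111
te_B = (3 + 4·4 + 5)/6 = 24/6 = 4; σ²_B = ((5−3)/6)² = 0.111
te_C = (2 + 4·5 + 14)/6 = 36/6 = 6; σ²_C = ((14−2)/6)² = 4.000
te_D = (4 + 4·8 + 18)/6 = 54/6 = 9; σ²_D = ((18−4)/6)² = 5.444

Forward pass:
ES_A = 0; EF_A = 14
ES_B = 14; EF_B = 14+4 = 18
ES_C = 14; EF_C = 14+6 = 20
ES_D = max(EF_B=18, EF_C=20) = 20; EF_D = 20+9 = 29
Expected project duration μ = 29 days. Critical path: A → C → D.

Variance along critical path = 0.111 + 4.000 + 5.444 = 9.556; σ = √9.556 = 3.091 days.
Z = (33 − 29) / 3.091 = 1.294
P(T ≤ 33) = Φ(1.294) ≈ 0.902

0.902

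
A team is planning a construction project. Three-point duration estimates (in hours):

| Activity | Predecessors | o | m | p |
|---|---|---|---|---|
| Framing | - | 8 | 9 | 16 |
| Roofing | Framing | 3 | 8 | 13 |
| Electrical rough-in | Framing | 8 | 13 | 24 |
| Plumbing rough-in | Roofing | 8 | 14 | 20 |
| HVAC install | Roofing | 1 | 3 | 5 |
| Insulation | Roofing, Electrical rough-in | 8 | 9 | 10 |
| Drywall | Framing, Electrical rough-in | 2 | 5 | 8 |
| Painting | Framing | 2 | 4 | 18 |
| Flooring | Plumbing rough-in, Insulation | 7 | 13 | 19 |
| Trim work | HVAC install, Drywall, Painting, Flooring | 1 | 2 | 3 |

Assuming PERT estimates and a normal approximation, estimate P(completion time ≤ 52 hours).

0.865

te_Framing = (8 + 4·9 + 16)/6 = 60/6 = 10; σ²_Framing = ((16−8)/6)² = 1.778
te_Roofing = (3 + 4·8 + 13)/6 = 48/6 = 8; σ²_Roofing = ((13−3)/6)² = 2.778
te_Electrical rough-in = (8 + 4·13 + 24)/6 = 84/6 = 14; σ²_Electrical rough-in = ((24−8)/6)² = 7.111
te_Plumbing rough-in = (8 + 4·14 + 20)/6 = 84/6 = 14; σ²_Plumbing rough-in = ((20−8)/6)² = 4.000
te_HVAC install = (1 + 4·3 + 5)/6 = 18/6 = 3; σ²_HVAC install = ((5−1)/6)² = 0.444
te_Insulation = (8 + 4·9 + 10)/6 = 54/6 = 9; σ²_Insulation = ((10−8)/6)² = 0.111
te_Drywall = (2 + 4·5 + 8)/6 = 30/6 = 5; σ²_Drywall = ((8−2)/6)² = 1.000
te_Painting = (2 + 4·4 + 18)/6 = 36/6 = 6; σ²_Painting = ((18−2)/6)² = 7.111
te_Flooring = (7 + 4·13 + 19)/6 = 78/6 = 13; σ²_Flooring = ((19−7)/6)² = 4.000
te_Trim work = (1 + 4·2 + 3)/6 = 12/6 = 2; σ²_Trim work = ((3−1)/6)² = 0.111

Forward pass:
ES_Framing = 0; EF_Framing = 10
ES_Roofing = 10; EF_Roofing = 10+8 = 18
ES_Electrical rough-in = 10; EF_Electrical rough-in = 10+14 = 24
ES_Plumbing rough-in = 18; EF_Plumbing rough-in = 18+14 = 32
ES_HVAC install = 18; EF_HVAC install = 18+3 = 21
ES_Insulation = max(EF_Roofing=18, EF_Electrical rough-in=24) = 24; EF_Insulation = 24+9 = 33
ES_Drywall = max(EF_Framing=10, EF_Electrical rough-in=24) = 24; EF_Drywall = 24+5 = 29
ES_Painting = 10; EF_Painting = 10+6 = 16
ES_Flooring = max(EF_Plumbing rough-in=32, EF_Insulation=33) = 33; EF_Flooring = 33+13 = 46
ES_Trim work = max(EF_HVAC install=21, EF_Drywall=29, EF_Painting=16, EF_Flooring=46) = 46; EF_Trim work = 46+2 = 48
Expected project duration μ = 48 hours. Critical path: Framing → Electrical rough-in → Insulation → Flooring → Trim work.

Variance along critical path = 1.778 + 7.111 + 0.111 + 4.000 + 0.111 = 13.111; σ = √13.111 = 3.621 hours.
Z = (52 − 48) / 3.621 = 1.105
P(T ≤ 52) = Φ(1.105) ≈ 0.865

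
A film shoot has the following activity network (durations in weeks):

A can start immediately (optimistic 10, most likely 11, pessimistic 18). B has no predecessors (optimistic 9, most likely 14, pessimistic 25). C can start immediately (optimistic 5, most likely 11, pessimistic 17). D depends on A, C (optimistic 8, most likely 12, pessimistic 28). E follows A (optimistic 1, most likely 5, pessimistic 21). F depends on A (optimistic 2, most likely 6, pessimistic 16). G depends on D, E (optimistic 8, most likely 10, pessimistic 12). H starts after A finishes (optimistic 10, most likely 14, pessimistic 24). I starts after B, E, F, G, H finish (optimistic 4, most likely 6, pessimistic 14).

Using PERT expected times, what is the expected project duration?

te_A = (10 + 4·11 + 18)/6 = 72/6 = 12
te_B = (9 + 4·14 + 25)/6 = 90/6 = 15
te_C = (5 + 4·11 + 17)/6 = 66/6 = 11
te_D = (8 + 4·12 + 28)/6 = 84/6 = 14
te_E = (1 + 4·5 + 21)/6 = 42/6 = 7
te_F = (2 + 4·6 + 16)/6 = 42/6 = 7
te_G = (8 + 4·10 + 12)/6 = 60/6 = 10
te_H = (10 + 4·14 + 24)/6 = 90/6 = 15
te_I = (4 + 4·6 + 14)/6 = 42/6 = 7

Forward pass:
ES_A = 0; EF_A = 12
ES_B = 0; EF_B = 15
ES_C = 0; EF_C = 11
ES_D = max(EF_A=12, EF_C=11) = 12; EF_D = 12+14 = 26
ES_E = 12; EF_E = 12+7 = 19
ES_F = 12; EF_F = 12+7 = 19
ES_G = max(EF_D=26, EF_E=19) = 26; EF_G = 26+10 = 36
ES_H = 12; EF_H = 12+15 = 27
ES_I = max(EF_B=15, EF_E=19, EF_F=19, EF_G=36, EF_H=27) = 36; EF_I = 36+7 = 43
Expected project duration μ = 43 weeks. Critical path: A → D → G → I.

43 weeks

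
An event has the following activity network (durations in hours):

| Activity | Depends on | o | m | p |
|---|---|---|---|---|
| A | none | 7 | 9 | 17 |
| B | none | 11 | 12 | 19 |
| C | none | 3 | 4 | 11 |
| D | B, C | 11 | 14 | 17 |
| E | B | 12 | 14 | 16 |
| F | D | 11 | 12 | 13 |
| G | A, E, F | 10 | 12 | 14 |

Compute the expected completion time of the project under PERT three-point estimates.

51 hours

te_A = (7 + 4·9 + 17)/6 = 60/6 = 10
te_B = (11 + 4·12 + 19)/6 = 78/6 = 13
te_C = (3 + 4·4 + 11)/6 = 30/6 = 5
te_D = (11 + 4·14 + 17)/6 = 84/6 = 14
te_E = (12 + 4·14 + 16)/6 = 84/6 = 14
te_F = (11 + 4·12 + 13)/6 = 72/6 = 12
te_G = (10 + 4·12 + 14)/6 = 72/6 = 12

Forward pass:
ES_A = 0; EF_A = 10
ES_B = 0; EF_B = 13
ES_C = 0; EF_C = 5
ES_D = max(EF_B=13, EF_C=5) = 13; EF_D = 13+14 = 27
ES_E = 13; EF_E = 13+14 = 27
ES_F = 27; EF_F = 27+12 = 39
ES_G = max(EF_A=10, EF_E=27, EF_F=39) = 39; EF_G = 39+12 = 51
Expected project duration μ = 51 hours. Critical path: B → D → F → G.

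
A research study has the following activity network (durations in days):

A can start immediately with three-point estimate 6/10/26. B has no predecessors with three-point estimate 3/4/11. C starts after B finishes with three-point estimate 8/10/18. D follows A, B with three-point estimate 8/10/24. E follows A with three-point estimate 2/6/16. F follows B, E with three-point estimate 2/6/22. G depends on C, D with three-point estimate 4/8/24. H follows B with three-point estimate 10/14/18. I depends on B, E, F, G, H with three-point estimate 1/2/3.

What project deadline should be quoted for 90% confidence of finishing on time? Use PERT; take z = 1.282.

te_A = (6 + 4·10 + 26)/6 = 72/6 = 12; σ²_A = ((26−6)/6)² = 11.111
te_B = (3 + 4·4 + 11)/6 = 30/6 = 5; σ²_B = ((11−3)/6)² = 1.778
te_C = (8 + 4·10 + 18)/6 = 66/6 = 11; σ²_C = ((18−8)/6)² = 2.778
te_D = (8 + 4·10 + 24)/6 = 72/6 = 12; σ²_D = ((24−8)/6)² = 7.111
te_E = (2 + 4·6 + 16)/6 = 42/6 = 7; σ²_E = ((16−2)/6)² = 5.444
te_F = (2 + 4·6 + 22)/6 = 48/6 = 8; σ²_F = ((22−2)/6)² = 11.111
te_G = (4 + 4·8 + 24)/6 = 60/6 = 10; σ²_G = ((24−4)/6)² = 11.111
te_H = (10 + 4·14 + 18)/6 = 84/6 = 14; σ²_H = ((18−10)/6)² = 1.778
te_I = (1 + 4·2 + 3)/6 = 12/6 = 2; σ²_I = ((3−1)/6)² = 0.111

Forward pass:
ES_A = 0; EF_A = 12
ES_B = 0; EF_B = 5
ES_C = 5; EF_C = 5+11 = 16
ES_D = max(EF_A=12, EF_B=5) = 12; EF_D = 12+12 = 24
ES_E = 12; EF_E = 12+7 = 19
ES_F = max(EF_B=5, EF_E=19) = 19; EF_F = 19+8 = 27
ES_G = max(EF_C=16, EF_D=24) = 24; EF_G = 24+10 = 34
ES_H = 5; EF_H = 5+14 = 19
ES_I = max(EF_B=5, EF_E=19, EF_F=27, EF_G=34, EF_H=19) = 34; EF_I = 34+2 = 36
Expected project duration μ = 36 days. Critical path: A → D → G → I.

Variance along critical path = 11.111 + 7.111 + 11.111 + 0.111 = 29.444; σ = 5.426 days.
D = μ + z·σ = 36 + 1.282·5.426 = 43.0 days

43.0 days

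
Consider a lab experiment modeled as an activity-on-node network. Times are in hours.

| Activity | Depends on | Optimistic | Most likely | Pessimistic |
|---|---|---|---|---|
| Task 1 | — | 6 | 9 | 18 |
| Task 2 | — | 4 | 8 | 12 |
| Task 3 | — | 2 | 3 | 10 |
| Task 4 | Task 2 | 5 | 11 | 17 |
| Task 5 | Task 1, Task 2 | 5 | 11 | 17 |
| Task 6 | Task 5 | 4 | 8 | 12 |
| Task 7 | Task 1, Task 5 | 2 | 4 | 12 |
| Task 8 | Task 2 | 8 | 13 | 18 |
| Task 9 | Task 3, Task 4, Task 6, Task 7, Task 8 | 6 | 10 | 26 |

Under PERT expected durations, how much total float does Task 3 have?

25 hours

te_Task 1 = (6 + 4·9 + 18)/6 = 60/6 = 10
te_Task 2 = (4 + 4·8 + 12)/6 = 48/6 = 8
te_Task 3 = (2 + 4·3 + 10)/6 = 24/6 = 4
te_Task 4 = (5 + 4·11 + 17)/6 = 66/6 = 11
te_Task 5 = (5 + 4·11 + 17)/6 = 66/6 = 11
te_Task 6 = (4 + 4·8 + 12)/6 = 48/6 = 8
te_Task 7 = (2 + 4·4 + 12)/6 = 30/6 = 5
te_Task 8 = (8 + 4·13 + 18)/6 = 78/6 = 13
te_Task 9 = (6 + 4·10 + 26)/6 = 72/6 = 12

Forward pass:
ES_Task 1 = 0; EF_Task 1 = 10
ES_Task 2 = 0; EF_Task 2 = 8
ES_Task 3 = 0; EF_Task 3 = 4
ES_Task 4 = 8; EF_Task 4 = 8+11 = 19
ES_Task 5 = max(EF_Task 1=10, EF_Task 2=8) = 10; EF_Task 5 = 10+11 = 21
ES_Task 6 = 21; EF_Task 6 = 21+8 = 29
ES_Task 7 = max(EF_Task 1=10, EF_Task 5=21) = 21; EF_Task 7 = 21+5 = 26
ES_Task 8 = 8; EF_Task 8 = 8+13 = 21
ES_Task 9 = max(EF_Task 3=4, EF_Task 4=19, EF_Task 6=29, EF_Task 7=26, EF_Task 8=21) = 29; EF_Task 9 = 29+12 = 41
Expected project duration μ = 41 hours. Critical path: Task 1 → Task 5 → Task 6 → Task 9.

Backward pass:
LF_Task 9 = 41; LS_Task 9 = 41−12 = 29
LF_Task 8 = LS_Task 9 = 29; LS_Task 8 = 29−13 = 16
LF_Task 7 = LS_Task 9 = 29; LS_Task 7 = 29−5 = 24
LF_Task 6 = LS_Task 9 = 29; LS_Task 6 = 29−8 = 21
LF_Task 5 = min(LS_Task 6=21, LS_Task 7=24) = 21; LS_Task 5 = 21−11 = 10
LF_Task 4 = LS_Task 9 = 29; LS_Task 4 = 29−11 = 18
LF_Task 3 = LS_Task 9 = 29; LS_Task 3 = 29−4 = 25
LF_Task 2 = min(LS_Task 4=18, LS_Task 5=10, LS_Task 8=16) = 10; LS_Task 2 = 10−8 = 2
LF_Task 1 = min(LS_Task 5=10, LS_Task 7=24) = 10; LS_Task 1 = 10−10 = 0
Slack_Task 3 = LS_Task 3 − ES_Task 3 = 25 − 0 = 25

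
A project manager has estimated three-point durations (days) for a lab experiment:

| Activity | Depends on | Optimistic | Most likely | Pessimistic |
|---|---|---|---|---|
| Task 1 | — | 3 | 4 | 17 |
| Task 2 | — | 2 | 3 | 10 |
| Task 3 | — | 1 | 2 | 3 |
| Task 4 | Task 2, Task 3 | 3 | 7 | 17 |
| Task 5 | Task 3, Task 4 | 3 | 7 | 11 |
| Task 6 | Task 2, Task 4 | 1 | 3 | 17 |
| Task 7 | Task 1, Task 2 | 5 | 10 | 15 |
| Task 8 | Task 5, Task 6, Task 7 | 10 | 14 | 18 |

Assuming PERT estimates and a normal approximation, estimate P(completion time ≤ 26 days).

te_Task 1 = (3 + 4·4 + 17)/6 = 36/6 = 6; σ²_Task 1 = ((17−3)/6)² = 5.444
te_Task 2 = (2 + 4·3 + 10)/6 = 24/6 = 4; σ²_Task 2 = ((10−2)/6)² = 1.778
te_Task 3 = (1 + 4·2 + 3)/6 = 12/6 = 2; σ²_Task 3 = ((3−1)/6)² = 0.111
te_Task 4 = (3 + 4·7 + 17)/6 = 48/6 = 8; σ²_Task 4 = ((17−3)/6)² = 5.444
te_Task 5 = (3 + 4·7 + 11)/6 = 42/6 = 7; σ²_Task 5 = ((11−3)/6)² = 1.778
te_Task 6 = (1 + 4·3 + 17)/6 = 30/6 = 5; σ²_Task 6 = ((17−1)/6)² = 7.111
te_Task 7 = (5 + 4·10 + 15)/6 = 60/6 = 10; σ²_Task 7 = ((15−5)/6)² = 2.778
te_Task 8 = (10 + 4·14 + 18)/6 = 84/6 = 14; σ²_Task 8 = ((18−10)/6)² = 1.778

Forward pass:
ES_Task 1 = 0; EF_Task 1 = 6
ES_Task 2 = 0; EF_Task 2 = 4
ES_Task 3 = 0; EF_Task 3 = 2
ES_Task 4 = max(EF_Task 2=4, EF_Task 3=2) = 4; EF_Task 4 = 4+8 = 12
ES_Task 5 = max(EF_Task 3=2, EF_Task 4=12) = 12; EF_Task 5 = 12+7 = 19
ES_Task 6 = max(EF_Task 2=4, EF_Task 4=12) = 12; EF_Task 6 = 12+5 = 17
ES_Task 7 = max(EF_Task 1=6, EF_Task 2=4) = 6; EF_Task 7 = 6+10 = 16
ES_Task 8 = max(EF_Task 5=19, EF_Task 6=17, EF_Task 7=16) = 19; EF_Task 8 = 19+14 = 33
Expected project duration μ = 33 days. Critical path: Task 2 → Task 4 → Task 5 → Task 8.

Variance along critical path = 1.778 + 5.444 + 1.778 + 1.778 = 10.778; σ = √10.778 = 3.283 days.
Z = (26 − 33) / 3.283 = -2.132
P(T ≤ 26) = Φ(-2.132) ≈ 0.016

0.016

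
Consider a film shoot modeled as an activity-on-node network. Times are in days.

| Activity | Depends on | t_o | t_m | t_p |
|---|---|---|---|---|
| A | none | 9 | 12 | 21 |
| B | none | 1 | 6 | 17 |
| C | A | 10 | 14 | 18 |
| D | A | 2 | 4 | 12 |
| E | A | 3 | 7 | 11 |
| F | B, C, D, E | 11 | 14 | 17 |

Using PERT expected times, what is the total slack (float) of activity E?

7 days

te_A = (9 + 4·12 + 21)/6 = 78/6 = 13
te_B = (1 + 4·6 + 17)/6 = 42/6 = 7
te_C = (10 + 4·14 + 18)/6 = 84/6 = 14
te_D = (2 + 4·4 + 12)/6 = 30/6 = 5
te_E = (3 + 4·7 + 11)/6 = 42/6 = 7
te_F = (11 + 4·14 + 17)/6 = 84/6 = 14

Forward pass:
ES_A = 0; EF_A = 13
ES_B = 0; EF_B = 7
ES_C = 13; EF_C = 13+14 = 27
ES_D = 13; EF_D = 13+5 = 18
ES_E = 13; EF_E = 13+7 = 20
ES_F = max(EF_B=7, EF_C=27, EF_D=18, EF_E=20) = 27; EF_F = 27+14 = 41
Expected project duration μ = 41 days. Critical path: A → C → F.

Backward pass:
LF_F = 41; LS_F = 41−14 = 27
LF_E = LS_F = 27; LS_E = 27−7 = 20
LF_D = LS_F = 27; LS_D = 27−5 = 22
LF_C = LS_F = 27; LS_C = 27−14 = 13
LF_B = LS_F = 27; LS_B = 27−7 = 20
LF_A = min(LS_C=13, LS_D=22, LS_E=20) = 13; LS_A = 13−13 = 0
Slack_E = LS_E − ES_E = 20 − 13 = 7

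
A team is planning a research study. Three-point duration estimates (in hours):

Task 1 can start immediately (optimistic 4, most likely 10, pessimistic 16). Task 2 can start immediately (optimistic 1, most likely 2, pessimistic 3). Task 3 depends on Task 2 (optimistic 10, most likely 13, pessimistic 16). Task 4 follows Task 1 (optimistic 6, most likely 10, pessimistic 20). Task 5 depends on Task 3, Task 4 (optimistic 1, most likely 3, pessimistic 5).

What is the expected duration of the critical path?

24 hours

te_Task 1 = (4 + 4·10 + 16)/6 = 60/6 = 10
te_Task 2 = (1 + 4·2 + 3)/6 = 12/6 = 2
te_Task 3 = (10 + 4·13 + 16)/6 = 78/6 = 13
te_Task 4 = (6 + 4·10 + 20)/6 = 66/6 = 11
te_Task 5 = (1 + 4·3 + 5)/6 = 18/6 = 3

Forward pass:
ES_Task 1 = 0; EF_Task 1 = 10
ES_Task 2 = 0; EF_Task 2 = 2
ES_Task 3 = 2; EF_Task 3 = 2+13 = 15
ES_Task 4 = 10; EF_Task 4 = 10+11 = 21
ES_Task 5 = max(EF_Task 3=15, EF_Task 4=21) = 21; EF_Task 5 = 21+3 = 24
Expected project duration μ = 24 hours. Critical path: Task 1 → Task 4 → Task 5.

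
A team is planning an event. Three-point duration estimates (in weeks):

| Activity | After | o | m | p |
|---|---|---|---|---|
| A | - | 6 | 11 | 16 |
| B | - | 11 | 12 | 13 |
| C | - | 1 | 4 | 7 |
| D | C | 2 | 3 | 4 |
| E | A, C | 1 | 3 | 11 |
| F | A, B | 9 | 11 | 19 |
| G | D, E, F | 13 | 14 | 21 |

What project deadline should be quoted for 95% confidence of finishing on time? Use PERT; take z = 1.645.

te_A = (6 + 4·11 + 16)/6 = 66/6 = 11; σ²_A = ((16−6)/6)² = 2.778
te_B = (11 + 4·12 + 13)/6 = 72/6 = 12; σ²_B = ((13−11)/6)² = 0.111
te_C = (1 + 4·4 + 7)/6 = 24/6 = 4; σ²_C = ((7−1)/6)² = 1.000
te_D = (2 + 4·3 + 4)/6 = 18/6 = 3; σ²_D = ((4−2)/6)² = 0.111
te_E = (1 + 4·3 + 11)/6 = 24/6 = 4; σ²_E = ((11−1)/6)² = 2.778
te_F = (9 + 4·11 + 19)/6 = 72/6 = 12; σ²_F = ((19−9)/6)² = 2.778
te_G = (13 + 4·14 + 21)/6 = 90/6 = 15; σ²_G = ((21−13)/6)² = 1.778

Forward pass:
ES_A = 0; EF_A = 11
ES_B = 0; EF_B = 12
ES_C = 0; EF_C = 4
ES_D = 4; EF_D = 4+3 = 7
ES_E = max(EF_A=11, EF_C=4) = 11; EF_E = 11+4 = 15
ES_F = max(EF_A=11, EF_B=12) = 12; EF_F = 12+12 = 24
ES_G = max(EF_D=7, EF_E=15, EF_F=24) = 24; EF_G = 24+15 = 39
Expected project duration μ = 39 weeks. Critical path: B → F → G.

Variance along critical path = 0.111 + 2.778 + 1.778 = 4.667; σ = 2.160 weeks.
D = μ + z·σ = 39 + 1.645·2.160 = 42.6 weeks

42.6 weeks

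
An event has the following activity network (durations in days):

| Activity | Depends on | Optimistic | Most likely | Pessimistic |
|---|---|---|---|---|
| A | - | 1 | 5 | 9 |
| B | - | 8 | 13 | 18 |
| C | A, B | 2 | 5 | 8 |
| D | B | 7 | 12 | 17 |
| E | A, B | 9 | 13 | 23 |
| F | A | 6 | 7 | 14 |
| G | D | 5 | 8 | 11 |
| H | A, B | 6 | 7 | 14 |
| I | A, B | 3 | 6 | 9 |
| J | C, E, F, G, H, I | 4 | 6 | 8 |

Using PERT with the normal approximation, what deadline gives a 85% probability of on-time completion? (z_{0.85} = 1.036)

41.7 days

te_A = (1 + 4·5 + 9)/6 = 30/6 = 5; σ²_A = ((9−1)/6)² = 1.778
te_B = (8 + 4·13 + 18)/6 = 78/6 = 13; σ²_B = ((18−8)/6)² = 2.778
te_C = (2 + 4·5 + 8)/6 = 30/6 = 5; σ²_C = ((8−2)/6)² = 1.000
te_D = (7 + 4·12 + 17)/6 = 72/6 = 12; σ²_D = ((17−7)/6)² = 2.778
te_E = (9 + 4·13 + 23)/6 = 84/6 = 14; σ²_E = ((23−9)/6)² = 5.444
te_F = (6 + 4·7 + 14)/6 = 48/6 = 8; σ²_F = ((14−6)/6)² = 1.778
te_G = (5 + 4·8 + 11)/6 = 48/6 = 8; σ²_G = ((11−5)/6)² = 1.000
te_H = (6 + 4·7 + 14)/6 = 48/6 = 8; σ²_H = ((14−6)/6)² = 1.778
te_I = (3 + 4·6 + 9)/6 = 36/6 = 6; σ²_I = ((9−3)/6)² = 1.000
te_J = (4 + 4·6 + 8)/6 = 36/6 = 6; σ²_J = ((8−4)/6)² = 0.444

Forward pass:
ES_A = 0; EF_A = 5
ES_B = 0; EF_B = 13
ES_C = max(EF_A=5, EF_B=13) = 13; EF_C = 13+5 = 18
ES_D = 13; EF_D = 13+12 = 25
ES_E = max(EF_A=5, EF_B=13) = 13; EF_E = 13+14 = 27
ES_F = 5; EF_F = 5+8 = 13
ES_G = 25; EF_G = 25+8 = 33
ES_H = max(EF_A=5, EF_B=13) = 13; EF_H = 13+8 = 21
ES_I = max(EF_A=5, EF_B=13) = 13; EF_I = 13+6 = 19
ES_J = max(EF_C=18, EF_E=27, EF_F=13, EF_G=33, EF_H=21, EF_I=19) = 33; EF_J = 33+6 = 39
Expected project duration μ = 39 days. Critical path: B → D → G → J.

Variance along critical path = 2.778 + 2.778 + 1.000 + 0.444 = 7.000; σ = 2.646 days.
D = μ + z·σ = 39 + 1.036·2.646 = 41.7 days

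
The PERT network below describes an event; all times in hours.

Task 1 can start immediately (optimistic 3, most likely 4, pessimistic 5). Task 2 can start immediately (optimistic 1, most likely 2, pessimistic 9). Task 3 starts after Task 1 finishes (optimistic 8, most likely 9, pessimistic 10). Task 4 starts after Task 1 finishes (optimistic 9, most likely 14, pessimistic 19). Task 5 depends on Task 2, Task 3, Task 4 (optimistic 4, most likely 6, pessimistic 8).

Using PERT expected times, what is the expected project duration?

te_Task 1 = (3 + 4·4 + 5)/6 = 24/6 = 4
te_Task 2 = (1 + 4·2 + 9)/6 = 18/6 = 3
te_Task 3 = (8 + 4·9 + 10)/6 = 54/6 = 9
te_Task 4 = (9 + 4·14 + 19)/6 = 84/6 = 14
te_Task 5 = (4 + 4·6 + 8)/6 = 36/6 = 6

Forward pass:
ES_Task 1 = 0; EF_Task 1 = 4
ES_Task 2 = 0; EF_Task 2 = 3
ES_Task 3 = 4; EF_Task 3 = 4+9 = 13
ES_Task 4 = 4; EF_Task 4 = 4+14 = 18
ES_Task 5 = max(EF_Task 2=3, EF_Task 3=13, EF_Task 4=18) = 18; EF_Task 5 = 18+6 = 24
Expected project duration μ = 24 hours. Critical path: Task 1 → Task 4 → Task 5.

24 hours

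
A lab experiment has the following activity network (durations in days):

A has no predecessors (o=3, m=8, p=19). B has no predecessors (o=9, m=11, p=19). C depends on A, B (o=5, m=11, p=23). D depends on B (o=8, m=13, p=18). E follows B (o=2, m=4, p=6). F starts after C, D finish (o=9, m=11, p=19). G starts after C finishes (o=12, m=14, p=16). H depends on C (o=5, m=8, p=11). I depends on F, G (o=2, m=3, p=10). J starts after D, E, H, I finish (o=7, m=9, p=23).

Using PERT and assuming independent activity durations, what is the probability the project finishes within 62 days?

0.975

te_A = (3 + 4·8 + 19)/6 = 54/6 = 9; σ²_A = ((19−3)/6)² = 7.111
te_B = (9 + 4·11 + 19)/6 = 72/6 = 12; σ²_B = ((19−9)/6)² = 2.778
te_C = (5 + 4·11 + 23)/6 = 72/6 = 12; σ²_C = ((23−5)/6)² = 9.000
te_D = (8 + 4·13 + 18)/6 = 78/6 = 13; σ²_D = ((18−8)/6)² = 2.778
te_E = (2 + 4·4 + 6)/6 = 24/6 = 4; σ²_E = ((6−2)/6)² = 0.444
te_F = (9 + 4·11 + 19)/6 = 72/6 = 12; σ²_F = ((19−9)/6)² = 2.778
te_G = (12 + 4·14 + 16)/6 = 84/6 = 14; σ²_G = ((16−12)/6)² = 0.444
te_H = (5 + 4·8 + 11)/6 = 48/6 = 8; σ²_H = ((11−5)/6)² = 1.000
te_I = (2 + 4·3 + 10)/6 = 24/6 = 4; σ²_I = ((10−2)/6)² = 1.778
te_J = (7 + 4·9 + 23)/6 = 66/6 = 11; σ²_J = ((23−7)/6)² = 7.111

Forward pass:
ES_A = 0; EF_A = 9
ES_B = 0; EF_B = 12
ES_C = max(EF_A=9, EF_B=12) = 12; EF_C = 12+12 = 24
ES_D = 12; EF_D = 12+13 = 25
ES_E = 12; EF_E = 12+4 = 16
ES_F = max(EF_C=24, EF_D=25) = 25; EF_F = 25+12 = 37
ES_G = 24; EF_G = 24+14 = 38
ES_H = 24; EF_H = 24+8 = 32
ES_I = max(EF_F=37, EF_G=38) = 38; EF_I = 38+4 = 42
ES_J = max(EF_D=25, EF_E=16, EF_H=32, EF_I=42) = 42; EF_J = 42+11 = 53
Expected project duration μ = 53 days. Critical path: B → C → G → I → J.

Variance along critical path = 2.778 + 9.000 + 0.444 + 1.778 + 7.111 = 21.111; σ = √21.111 = 4.595 days.
Z = (62 − 53) / 4.595 = 1.959
P(T ≤ 62) = Φ(1.959) ≈ 0.975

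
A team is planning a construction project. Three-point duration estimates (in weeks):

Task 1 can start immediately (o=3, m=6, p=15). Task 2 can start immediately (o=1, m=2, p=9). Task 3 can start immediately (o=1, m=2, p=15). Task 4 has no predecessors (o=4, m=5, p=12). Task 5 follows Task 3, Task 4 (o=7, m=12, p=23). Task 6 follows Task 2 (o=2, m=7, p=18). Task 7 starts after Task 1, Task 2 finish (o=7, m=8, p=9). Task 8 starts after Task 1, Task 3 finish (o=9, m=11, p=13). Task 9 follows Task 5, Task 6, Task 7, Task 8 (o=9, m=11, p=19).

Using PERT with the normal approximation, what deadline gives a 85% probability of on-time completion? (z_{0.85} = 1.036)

te_Task 1 = (3 + 4·6 + 15)/6 = 42/6 = 7; σ²_Task 1 = ((15−3)/6)² = 4.000
te_Task 2 = (1 + 4·2 + 9)/6 = 18/6 = 3; σ²_Task 2 = ((9−1)/6)² = 1.778
te_Task 3 = (1 + 4·2 + 15)/6 = 24/6 = 4; σ²_Task 3 = ((15−1)/6)² = 5.444
te_Task 4 = (4 + 4·5 + 12)/6 = 36/6 = 6; σ²_Task 4 = ((12−4)/6)² = 1.778
te_Task 5 = (7 + 4·12 + 23)/6 = 78/6 = 13; σ²_Task 5 = ((23−7)/6)² = 7.111
te_Task 6 = (2 + 4·7 + 18)/6 = 48/6 = 8; σ²_Task 6 = ((18−2)/6)² = 7.111
te_Task 7 = (7 + 4·8 + 9)/6 = 48/6 = 8; σ²_Task 7 = ((9−7)/6)² = 0.111
te_Task 8 = (9 + 4·11 + 13)/6 = 66/6 = 11; σ²_Task 8 = ((13−9)/6)² = 0.444
te_Task 9 = (9 + 4·11 + 19)/6 = 72/6 = 12; σ²_Task 9 = ((19−9)/6)² = 2.778

Forward pass:
ES_Task 1 = 0; EF_Task 1 = 7
ES_Task 2 = 0; EF_Task 2 = 3
ES_Task 3 = 0; EF_Task 3 = 4
ES_Task 4 = 0; EF_Task 4 = 6
ES_Task 5 = max(EF_Task 3=4, EF_Task 4=6) = 6; EF_Task 5 = 6+13 = 19
ES_Task 6 = 3; EF_Task 6 = 3+8 = 11
ES_Task 7 = max(EF_Task 1=7, EF_Task 2=3) = 7; EF_Task 7 = 7+8 = 15
ES_Task 8 = max(EF_Task 1=7, EF_Task 3=4) = 7; EF_Task 8 = 7+11 = 18
ES_Task 9 = max(EF_Task 5=19, EF_Task 6=11, EF_Task 7=15, EF_Task 8=18) = 19; EF_Task 9 = 19+12 = 31
Expected project duration μ = 31 weeks. Critical path: Task 4 → Task 5 → Task 9.

Variance along critical path = 1.778 + 7.111 + 2.778 = 11.667; σ = 3.416 weeks.
D = μ + z·σ = 31 + 1.036·3.416 = 34.5 weeks

34.5 weeks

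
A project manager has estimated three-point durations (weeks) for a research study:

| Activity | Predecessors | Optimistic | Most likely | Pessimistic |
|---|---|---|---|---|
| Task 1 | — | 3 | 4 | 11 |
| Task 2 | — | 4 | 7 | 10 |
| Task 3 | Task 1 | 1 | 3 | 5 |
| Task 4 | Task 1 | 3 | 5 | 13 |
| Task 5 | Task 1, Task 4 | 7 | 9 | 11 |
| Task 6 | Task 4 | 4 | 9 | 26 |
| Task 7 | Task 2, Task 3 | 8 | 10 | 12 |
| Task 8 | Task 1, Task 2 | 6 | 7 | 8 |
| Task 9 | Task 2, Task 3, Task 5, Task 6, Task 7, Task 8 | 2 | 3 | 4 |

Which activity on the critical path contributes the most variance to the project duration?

Task 6

te_Task 1 = (3 + 4·4 + 11)/6 = 30/6 = 5; σ²_Task 1 = ((11−3)/6)² = 1.778
te_Task 2 = (4 + 4·7 + 10)/6 = 42/6 = 7; σ²_Task 2 = ((10−4)/6)² = 1.000
te_Task 3 = (1 + 4·3 + 5)/6 = 18/6 = 3; σ²_Task 3 = ((5−1)/6)² = 0.444
te_Task 4 = (3 + 4·5 + 13)/6 = 36/6 = 6; σ²_Task 4 = ((13−3)/6)² = 2.778
te_Task 5 = (7 + 4·9 + 11)/6 = 54/6 = 9; σ²_Task 5 = ((11−7)/6)² = 0.444
te_Task 6 = (4 + 4·9 + 26)/6 = 66/6 = 11; σ²_Task 6 = ((26−4)/6)² = 13.444
te_Task 7 = (8 + 4·10 + 12)/6 = 60/6 = 10; σ²_Task 7 = ((12−8)/6)² = 0.444
te_Task 8 = (6 + 4·7 + 8)/6 = 42/6 = 7; σ²_Task 8 = ((8−6)/6)² = 0.111
te_Task 9 = (2 + 4·3 + 4)/6 = 18/6 = 3; σ²_Task 9 = ((4−2)/6)² = 0.111

Forward pass:
ES_Task 1 = 0; EF_Task 1 = 5
ES_Task 2 = 0; EF_Task 2 = 7
ES_Task 3 = 5; EF_Task 3 = 5+3 = 8
ES_Task 4 = 5; EF_Task 4 = 5+6 = 11
ES_Task 5 = max(EF_Task 1=5, EF_Task 4=11) = 11; EF_Task 5 = 11+9 = 20
ES_Task 6 = 11; EF_Task 6 = 11+11 = 22
ES_Task 7 = max(EF_Task 2=7, EF_Task 3=8) = 8; EF_Task 7 = 8+10 = 18
ES_Task 8 = max(EF_Task 1=5, EF_Task 2=7) = 7; EF_Task 8 = 7+7 = 14
ES_Task 9 = max(EF_Task 2=7, EF_Task 3=8, EF_Task 5=20, EF_Task 6=22, EF_Task 7=18, EF_Task 8=14) = 22; EF_Task 9 = 22+3 = 25
Expected project duration μ = 25 weeks. Critical path: Task 1 → Task 4 → Task 6 → Task 9.

Variances on critical path: σ²_Task 1=1.778, σ²_Task 4=2.778, σ²_Task 6=13.444, σ²_Task 9=0.111.
Largest is σ²_Task 6 = 13.444.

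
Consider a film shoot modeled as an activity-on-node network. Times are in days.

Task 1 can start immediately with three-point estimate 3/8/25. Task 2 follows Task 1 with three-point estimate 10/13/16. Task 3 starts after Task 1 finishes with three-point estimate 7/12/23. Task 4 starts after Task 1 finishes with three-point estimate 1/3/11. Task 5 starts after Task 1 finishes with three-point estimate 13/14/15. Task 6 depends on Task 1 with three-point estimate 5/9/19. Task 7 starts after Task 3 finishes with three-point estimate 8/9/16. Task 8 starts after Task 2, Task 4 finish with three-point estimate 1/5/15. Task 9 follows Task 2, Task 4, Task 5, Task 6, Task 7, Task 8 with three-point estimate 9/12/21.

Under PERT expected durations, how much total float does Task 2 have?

te_Task 1 = (3 + 4·8 + 25)/6 = 60/6 = 10
te_Task 2 = (10 + 4·13 + 16)/6 = 78/6 = 13
te_Task 3 = (7 + 4·12 + 23)/6 = 78/6 = 13
te_Task 4 = (1 + 4·3 + 11)/6 = 24/6 = 4
te_Task 5 = (13 + 4·14 + 15)/6 = 84/6 = 14
te_Task 6 = (5 + 4·9 + 19)/6 = 60/6 = 10
te_Task 7 = (8 + 4·9 + 16)/6 = 60/6 = 10
te_Task 8 = (1 + 4·5 + 15)/6 = 36/6 = 6
te_Task 9 = (9 + 4·12 + 21)/6 = 78/6 = 13

Forward pass:
ES_Task 1 = 0; EF_Task 1 = 10
ES_Task 2 = 10; EF_Task 2 = 10+13 = 23
ES_Task 3 = 10; EF_Task 3 = 10+13 = 23
ES_Task 4 = 10; EF_Task 4 = 10+4 = 14
ES_Task 5 = 10; EF_Task 5 = 10+14 = 24
ES_Task 6 = 10; EF_Task 6 = 10+10 = 20
ES_Task 7 = 23; EF_Task 7 = 23+10 = 33
ES_Task 8 = max(EF_Task 2=23, EF_Task 4=14) = 23; EF_Task 8 = 23+6 = 29
ES_Task 9 = max(EF_Task 2=23, EF_Task 4=14, EF_Task 5=24, EF_Task 6=20, EF_Task 7=33, EF_Task 8=29) = 33; EF_Task 9 = 33+13 = 46
Expected project duration μ = 46 days. Critical path: Task 1 → Task 3 → Task 7 → Task 9.

Backward pass:
LF_Task 9 = 46; LS_Task 9 = 46−13 = 33
LF_Task 8 = LS_Task 9 = 33; LS_Task 8 = 33−6 = 27
LF_Task 7 = LS_Task 9 = 33; LS_Task 7 = 33−10 = 23
LF_Task 6 = LS_Task 9 = 33; LS_Task 6 = 33−10 = 23
LF_Task 5 = LS_Task 9 = 33; LS_Task 5 = 33−14 = 19
LF_Task 4 = min(LS_Task 8=27, LS_Task 9=33) = 27; LS_Task 4 = 27−4 = 23
LF_Task 3 = LS_Task 7 = 23; LS_Task 3 = 23−13 = 10
LF_Task 2 = min(LS_Task 8=27, LS_Task 9=33) = 27; LS_Task 2 = 27−13 = 14
LF_Task 1 = min(LS_Task 2=14, LS_Task 3=10, LS_Task 4=23, LS_Task 5=19, LS_Task 6=23) = 10; LS_Task 1 = 10−10 = 0
Slack_Task 2 = LS_Task 2 − ES_Task 2 = 14 − 10 = 4

4 days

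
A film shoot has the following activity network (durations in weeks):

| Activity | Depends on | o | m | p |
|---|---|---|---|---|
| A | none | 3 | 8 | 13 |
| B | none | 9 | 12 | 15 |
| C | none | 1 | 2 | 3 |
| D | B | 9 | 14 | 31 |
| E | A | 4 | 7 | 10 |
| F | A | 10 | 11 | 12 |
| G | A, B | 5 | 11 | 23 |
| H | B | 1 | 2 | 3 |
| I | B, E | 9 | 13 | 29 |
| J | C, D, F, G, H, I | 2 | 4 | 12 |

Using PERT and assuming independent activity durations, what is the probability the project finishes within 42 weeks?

te_A = (3 + 4·8 + 13)/6 = 48/6 = 8; σ²_A = ((13−3)/6)² = 2.778
te_B = (9 + 4·12 + 15)/6 = 72/6 = 12; σ²_B = ((15−9)/6)² = 1.000
te_C = (1 + 4·2 + 3)/6 = 12/6 = 2; σ²_C = ((3−1)/6)² = 0.111
te_D = (9 + 4·14 + 31)/6 = 96/6 = 16; σ²_D = ((31−9)/6)² = 13.444
te_E = (4 + 4·7 + 10)/6 = 42/6 = 7; σ²_E = ((10−4)/6)² = 1.000
te_F = (10 + 4·11 + 12)/6 = 66/6 = 11; σ²_F = ((12−10)/6)² = 0.111
te_G = (5 + 4·11 + 23)/6 = 72/6 = 12; σ²_G = ((23−5)/6)² = 9.000
te_H = (1 + 4·2 + 3)/6 = 12/6 = 2; σ²_H = ((3−1)/6)² = 0.111
te_I = (9 + 4·13 + 29)/6 = 90/6 = 15; σ²_I = ((29−9)/6)² = 11.111
te_J = (2 + 4·4 + 12)/6 = 30/6 = 5; σ²_J = ((12−2)/6)² = 2.778

Forward pass:
ES_A = 0; EF_A = 8
ES_B = 0; EF_B = 12
ES_C = 0; EF_C = 2
ES_D = 12; EF_D = 12+16 = 28
ES_E = 8; EF_E = 8+7 = 15
ES_F = 8; EF_F = 8+11 = 19
ES_G = max(EF_A=8, EF_B=12) = 12; EF_G = 12+12 = 24
ES_H = 12; EF_H = 12+2 = 14
ES_I = max(EF_B=12, EF_E=15) = 15; EF_I = 15+15 = 30
ES_J = max(EF_C=2, EF_D=28, EF_F=19, EF_G=24, EF_H=14, EF_I=30) = 30; EF_J = 30+5 = 35
Expected project duration μ = 35 weeks. Critical path: A → E → I → J.

Variance along critical path = 2.778 + 1.000 + 11.111 + 2.778 = 17.667; σ = √17.667 = 4.203 weeks.
Z = (42 − 35) / 4.203 = 1.665
P(T ≤ 42) = Φ(1.665) ≈ 0.952

0.952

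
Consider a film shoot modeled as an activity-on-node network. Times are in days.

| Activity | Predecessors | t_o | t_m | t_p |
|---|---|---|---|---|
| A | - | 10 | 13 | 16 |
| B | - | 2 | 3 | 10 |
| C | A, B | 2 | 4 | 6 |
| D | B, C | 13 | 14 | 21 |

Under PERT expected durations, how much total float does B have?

te_A = (10 + 4·13 + 16)/6 = 78/6 = 13
te_B = (2 + 4·3 + 10)/6 = 24/6 = 4
te_C = (2 + 4·4 + 6)/6 = 24/6 = 4
te_D = (13 + 4·14 + 21)/6 = 90/6 = 15

Forward pass:
ES_A = 0; EF_A = 13
ES_B = 0; EF_B = 4
ES_C = max(EF_A=13, EF_B=4) = 13; EF_C = 13+4 = 17
ES_D = max(EF_B=4, EF_C=17) = 17; EF_D = 17+15 = 32
Expected project duration μ = 32 days. Critical path: A → C → D.

Backward pass:
LF_D = 32; LS_D = 32−15 = 17
LF_C = LS_D = 17; LS_C = 17−4 = 13
LF_B = min(LS_C=13, LS_D=17) = 13; LS_B = 13−4 = 9
LF_A = LS_C = 13; LS_A = 13−13 = 0
Slack_B = LS_B − ES_B = 9 − 0 = 9

9 days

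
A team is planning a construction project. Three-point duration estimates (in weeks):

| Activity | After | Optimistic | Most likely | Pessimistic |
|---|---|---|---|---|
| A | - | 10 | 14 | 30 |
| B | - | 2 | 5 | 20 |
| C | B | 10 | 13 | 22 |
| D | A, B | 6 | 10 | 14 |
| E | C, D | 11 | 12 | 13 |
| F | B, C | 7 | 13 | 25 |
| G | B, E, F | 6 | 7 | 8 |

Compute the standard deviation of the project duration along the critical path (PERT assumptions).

te_A = (10 + 4·14 + 30)/6 = 96/6 = 16; σ²_A = ((30−10)/6)² = 11.111
te_B = (2 + 4·5 + 20)/6 = 42/6 = 7; σ²_B = ((20−2)/6)² = 9.000
te_C = (10 + 4·13 + 22)/6 = 84/6 = 14; σ²_C = ((22−10)/6)² = 4.000
te_D = (6 + 4·10 + 14)/6 = 60/6 = 10; σ²_D = ((14−6)/6)² = 1.778
te_E = (11 + 4·12 + 13)/6 = 72/6 = 12; σ²_E = ((13−11)/6)² = 0.111
te_F = (7 + 4·13 + 25)/6 = 84/6 = 14; σ²_F = ((25−7)/6)² = 9.000
te_G = (6 + 4·7 + 8)/6 = 42/6 = 7; σ²_G = ((8−6)/6)² = 0.111

Forward pass:
ES_A = 0; EF_A = 16
ES_B = 0; EF_B = 7
ES_C = 7; EF_C = 7+14 = 21
ES_D = max(EF_A=16, EF_B=7) = 16; EF_D = 16+10 = 26
ES_E = max(EF_C=21, EF_D=26) = 26; EF_E = 26+12 = 38
ES_F = max(EF_B=7, EF_C=21) = 21; EF_F = 21+14 = 35
ES_G = max(EF_B=7, EF_E=38, EF_F=35) = 38; EF_G = 38+7 = 45
Expected project duration μ = 45 weeks. Critical path: A → D → E → G.

Variance along critical path = 11.111 + 1.778 + 0.111 + 0.111 = 13.111
σ = √13.111 = 3.621 weeks

3.62 weeks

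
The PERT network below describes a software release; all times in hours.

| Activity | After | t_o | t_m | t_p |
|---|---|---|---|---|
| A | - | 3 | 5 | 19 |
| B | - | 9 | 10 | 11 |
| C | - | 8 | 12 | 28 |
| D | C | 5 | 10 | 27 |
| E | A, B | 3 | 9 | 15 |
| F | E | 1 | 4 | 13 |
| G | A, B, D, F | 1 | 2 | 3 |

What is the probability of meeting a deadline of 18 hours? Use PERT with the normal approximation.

te_A = (3 + 4·5 + 19)/6 = 42/6 = 7; σ²_A = ((19−3)/6)² = 7.111
te_B = (9 + 4·10 + 11)/6 = 60/6 = 10; σ²_B = ((11−9)/6)² = 0.111
te_C = (8 + 4·12 + 28)/6 = 84/6 = 14; σ²_C = ((28−8)/6)² = 11.111
te_D = (5 + 4·10 + 27)/6 = 72/6 = 12; σ²_D = ((27−5)/6)² = 13.444
te_E = (3 + 4·9 + 15)/6 = 54/6 = 9; σ²_E = ((15−3)/6)² = 4.000
te_F = (1 + 4·4 + 13)/6 = 30/6 = 5; σ²_F = ((13−1)/6)² = 4.000
te_G = (1 + 4·2 + 3)/6 = 12/6 = 2; σ²_G = ((3−1)/6)² = 0.111

Forward pass:
ES_A = 0; EF_A = 7
ES_B = 0; EF_B = 10
ES_C = 0; EF_C = 14
ES_D = 14; EF_D = 14+12 = 26
ES_E = max(EF_A=7, EF_B=10) = 10; EF_E = 10+9 = 19
ES_F = 19; EF_F = 19+5 = 24
ES_G = max(EF_A=7, EF_B=10, EF_D=26, EF_F=24) = 26; EF_G = 26+2 = 28
Expected project duration μ = 28 hours. Critical path: C → D → G.

Variance along critical path = 11.111 + 13.444 + 0.111 = 24.667; σ = √24.667 = 4.967 hours.
Z = (18 − 28) / 4.967 = -2.013
P(T ≤ 18) = Φ(-2.013) ≈ 0.022

0.022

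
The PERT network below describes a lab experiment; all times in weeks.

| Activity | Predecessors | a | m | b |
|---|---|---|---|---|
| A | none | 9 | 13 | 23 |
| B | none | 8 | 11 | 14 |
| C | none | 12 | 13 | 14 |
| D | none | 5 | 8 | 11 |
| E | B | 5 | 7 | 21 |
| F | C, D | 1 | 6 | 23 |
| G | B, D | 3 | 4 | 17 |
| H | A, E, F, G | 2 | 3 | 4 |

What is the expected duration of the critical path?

te_A = (9 + 4·13 + 23)/6 = 84/6 = 14
te_B = (8 + 4·11 + 14)/6 = 66/6 = 11
te_C = (12 + 4·13 + 14)/6 = 78/6 = 13
te_D = (5 + 4·8 + 11)/6 = 48/6 = 8
te_E = (5 + 4·7 + 21)/6 = 54/6 = 9
te_F = (1 + 4·6 + 23)/6 = 48/6 = 8
te_G = (3 + 4·4 + 17)/6 = 36/6 = 6
te_H = (2 + 4·3 + 4)/6 = 18/6 = 3

Forward pass:
ES_A = 0; EF_A = 14
ES_B = 0; EF_B = 11
ES_C = 0; EF_C = 13
ES_D = 0; EF_D = 8
ES_E = 11; EF_E = 11+9 = 20
ES_F = max(EF_C=13, EF_D=8) = 13; EF_F = 13+8 = 21
ES_G = max(EF_B=11, EF_D=8) = 11; EF_G = 11+6 = 17
ES_H = max(EF_A=14, EF_E=20, EF_F=21, EF_G=17) = 21; EF_H = 21+3 = 24
Expected project duration μ = 24 weeks. Critical path: C → F → H.

24 weeks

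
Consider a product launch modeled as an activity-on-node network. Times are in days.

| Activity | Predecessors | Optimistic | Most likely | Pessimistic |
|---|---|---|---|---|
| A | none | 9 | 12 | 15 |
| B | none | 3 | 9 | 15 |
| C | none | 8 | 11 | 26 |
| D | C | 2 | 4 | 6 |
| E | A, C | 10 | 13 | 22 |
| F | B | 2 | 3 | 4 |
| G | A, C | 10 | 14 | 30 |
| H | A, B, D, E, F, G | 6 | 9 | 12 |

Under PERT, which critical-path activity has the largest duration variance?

G

te_A = (9 + 4·12 + 15)/6 = 72/6 = 12; σ²_A = ((15−9)/6)² = 1.000
te_B = (3 + 4·9 + 15)/6 = 54/6 = 9; σ²_B = ((15−3)/6)² = 4.000
te_C = (8 + 4·11 + 26)/6 = 78/6 = 13; σ²_C = ((26−8)/6)² = 9.000
te_D = (2 + 4·4 + 6)/6 = 24/6 = 4; σ²_D = ((6−2)/6)² = 0.444
te_E = (10 + 4·13 + 22)/6 = 84/6 = 14; σ²_E = ((22−10)/6)² = 4.000
te_F = (2 + 4·3 + 4)/6 = 18/6 = 3; σ²_F = ((4−2)/6)² = 0.111
te_G = (10 + 4·14 + 30)/6 = 96/6 = 16; σ²_G = ((30−10)/6)² = 11.111
te_H = (6 + 4·9 + 12)/6 = 54/6 = 9; σ²_H = ((12−6)/6)² = 1.000

Forward pass:
ES_A = 0; EF_A = 12
ES_B = 0; EF_B = 9
ES_C = 0; EF_C = 13
ES_D = 13; EF_D = 13+4 = 17
ES_E = max(EF_A=12, EF_C=13) = 13; EF_E = 13+14 = 27
ES_F = 9; EF_F = 9+3 = 12
ES_G = max(EF_A=12, EF_C=13) = 13; EF_G = 13+16 = 29
ES_H = max(EF_A=12, EF_B=9, EF_D=17, EF_E=27, EF_F=12, EF_G=29) = 29; EF_H = 29+9 = 38
Expected project duration μ = 38 days. Critical path: C → G → H.

Variances on critical path: σ²_C=9.000, σ²_G=11.111, σ²_H=1.000.
Largest is σ²_G = 11.111.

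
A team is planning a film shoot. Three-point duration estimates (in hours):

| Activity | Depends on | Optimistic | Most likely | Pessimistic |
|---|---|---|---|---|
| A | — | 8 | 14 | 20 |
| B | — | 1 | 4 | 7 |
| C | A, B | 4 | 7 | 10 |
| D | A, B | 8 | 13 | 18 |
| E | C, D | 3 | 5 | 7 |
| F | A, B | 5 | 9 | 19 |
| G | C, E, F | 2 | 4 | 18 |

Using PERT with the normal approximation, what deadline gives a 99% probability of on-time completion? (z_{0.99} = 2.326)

46.8 hours

te_A = (8 + 4·14 + 20)/6 = 84/6 = 14; σ²_A = ((20−8)/6)² = 4.000
te_B = (1 + 4·4 + 7)/6 = 24/6 = 4; σ²_B = ((7−1)/6)² = 1.000
te_C = (4 + 4·7 + 10)/6 = 42/6 = 7; σ²_C = ((10−4)/6)² = 1.000
te_D = (8 + 4·13 + 18)/6 = 78/6 = 13; σ²_D = ((18−8)/6)² = 2.778
te_E = (3 + 4·5 + 7)/6 = 30/6 = 5; σ²_E = ((7−3)/6)² = 0.444
te_F = (5 + 4·9 + 19)/6 = 60/6 = 10; σ²_F = ((19−5)/6)² = 5.444
te_G = (2 + 4·4 + 18)/6 = 36/6 = 6; σ²_G = ((18−2)/6)² = 7.111

Forward pass:
ES_A = 0; EF_A = 14
ES_B = 0; EF_B = 4
ES_C = max(EF_A=14, EF_B=4) = 14; EF_C = 14+7 = 21
ES_D = max(EF_A=14, EF_B=4) = 14; EF_D = 14+13 = 27
ES_E = max(EF_C=21, EF_D=27) = 27; EF_E = 27+5 = 32
ES_F = max(EF_A=14, EF_B=4) = 14; EF_F = 14+10 = 24
ES_G = max(EF_C=21, EF_E=32, EF_F=24) = 32; EF_G = 32+6 = 38
Expected project duration μ = 38 hours. Critical path: A → D → E → G.

Variance along critical path = 4.000 + 2.778 + 0.444 + 7.111 = 14.333; σ = 3.786 hours.
D = μ + z·σ = 38 + 2.326·3.786 = 46.8 hours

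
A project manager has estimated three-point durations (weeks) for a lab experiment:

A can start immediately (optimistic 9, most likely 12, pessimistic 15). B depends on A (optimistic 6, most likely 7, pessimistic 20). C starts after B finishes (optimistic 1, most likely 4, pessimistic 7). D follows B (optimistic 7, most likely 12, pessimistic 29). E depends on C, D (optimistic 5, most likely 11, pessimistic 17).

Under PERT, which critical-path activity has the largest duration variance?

D

te_A = (9 + 4·12 + 15)/6 = 72/6 = 12; σ²_A = ((15−9)/6)² = 1.000
te_B = (6 + 4·7 + 20)/6 = 54/6 = 9; σ²_B = ((20−6)/6)² = 5.444
te_C = (1 + 4·4 + 7)/6 = 24/6 = 4; σ²_C = ((7−1)/6)² = 1.000
te_D = (7 + 4·12 + 29)/6 = 84/6 = 14; σ²_D = ((29−7)/6)² = 13.444
te_E = (5 + 4·11 + 17)/6 = 66/6 = 11; σ²_E = ((17−5)/6)² = 4.000

Forward pass:
ES_A = 0; EF_A = 12
ES_B = 12; EF_B = 12+9 = 21
ES_C = 21; EF_C = 21+4 = 25
ES_D = 21; EF_D = 21+14 = 35
ES_E = max(EF_C=25, EF_D=35) = 35; EF_E = 35+11 = 46
Expected project duration μ = 46 weeks. Critical path: A → B → D → E.

Variances on critical path: σ²_A=1.000, σ²_B=5.444, σ²_D=13.444, σ²_E=4.000.
Largest is σ²_D = 13.444.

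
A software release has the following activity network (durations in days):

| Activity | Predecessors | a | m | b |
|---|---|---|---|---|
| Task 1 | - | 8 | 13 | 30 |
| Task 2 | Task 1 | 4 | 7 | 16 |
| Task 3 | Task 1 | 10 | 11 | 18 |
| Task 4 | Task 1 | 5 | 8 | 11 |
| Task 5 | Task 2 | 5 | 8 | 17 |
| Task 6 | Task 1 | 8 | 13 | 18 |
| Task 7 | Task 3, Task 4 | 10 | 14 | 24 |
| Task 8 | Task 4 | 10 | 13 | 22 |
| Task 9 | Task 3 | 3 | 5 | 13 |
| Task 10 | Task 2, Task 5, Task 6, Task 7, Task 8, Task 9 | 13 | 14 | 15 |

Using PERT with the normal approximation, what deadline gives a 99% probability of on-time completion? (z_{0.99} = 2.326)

te_Task 1 = (8 + 4·13 + 30)/6 = 90/6 = 15; σ²_Task 1 = ((30−8)/6)² = 13.444
te_Task 2 = (4 + 4·7 + 16)/6 = 48/6 = 8; σ²_Task 2 = ((16−4)/6)² = 4.000
te_Task 3 = (10 + 4·11 + 18)/6 = 72/6 = 12; σ²_Task 3 = ((18−10)/6)² = 1.778
te_Task 4 = (5 + 4·8 + 11)/6 = 48/6 = 8; σ²_Task 4 = ((11−5)/6)² = 1.000
te_Task 5 = (5 + 4·8 + 17)/6 = 54/6 = 9; σ²_Task 5 = ((17−5)/6)² = 4.000
te_Task 6 = (8 + 4·13 + 18)/6 = 78/6 = 13; σ²_Task 6 = ((18−8)/6)² = 2.778
te_Task 7 = (10 + 4·14 + 24)/6 = 90/6 = 15; σ²_Task 7 = ((24−10)/6)² = 5.444
te_Task 8 = (10 + 4·13 + 22)/6 = 84/6 = 14; σ²_Task 8 = ((22−10)/6)² = 4.000
te_Task 9 = (3 + 4·5 + 13)/6 = 36/6 = 6; σ²_Task 9 = ((13−3)/6)² = 2.778
te_Task 10 = (13 + 4·14 + 15)/6 = 84/6 = 14; σ²_Task 10 = ((15−13)/6)² = 0.111

Forward pass:
ES_Task 1 = 0; EF_Task 1 = 15
ES_Task 2 = 15; EF_Task 2 = 15+8 = 23
ES_Task 3 = 15; EF_Task 3 = 15+12 = 27
ES_Task 4 = 15; EF_Task 4 = 15+8 = 23
ES_Task 5 = 23; EF_Task 5 = 23+9 = 32
ES_Task 6 = 15; EF_Task 6 = 15+13 = 28
ES_Task 7 = max(EF_Task 3=27, EF_Task 4=23) = 27; EF_Task 7 = 27+15 = 42
ES_Task 8 = 23; EF_Task 8 = 23+14 = 37
ES_Task 9 = 27; EF_Task 9 = 27+6 = 33
ES_Task 10 = max(EF_Task 2=23, EF_Task 5=32, EF_Task 6=28, EF_Task 7=42, EF_Task 8=37, EF_Task 9=33) = 42; EF_Task 10 = 42+14 = 56
Expected project duration μ = 56 days. Critical path: Task 1 → Task 3 → Task 7 → Task 10.

Variance along critical path = 13.444 + 1.778 + 5.444 + 0.111 = 20.778; σ = 4.558 days.
D = μ + z·σ = 56 + 2.326·4.558 = 66.6 days

66.6 days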